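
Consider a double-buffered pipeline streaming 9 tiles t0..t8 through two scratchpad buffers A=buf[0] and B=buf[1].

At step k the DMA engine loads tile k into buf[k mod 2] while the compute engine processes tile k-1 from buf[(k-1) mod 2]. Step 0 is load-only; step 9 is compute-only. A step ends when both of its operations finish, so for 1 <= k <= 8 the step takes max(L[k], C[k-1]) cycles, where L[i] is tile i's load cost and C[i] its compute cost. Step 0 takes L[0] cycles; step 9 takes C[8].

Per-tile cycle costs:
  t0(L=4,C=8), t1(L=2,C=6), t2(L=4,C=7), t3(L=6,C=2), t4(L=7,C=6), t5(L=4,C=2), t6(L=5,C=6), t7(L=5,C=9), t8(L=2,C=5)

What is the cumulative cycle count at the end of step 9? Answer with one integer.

end_cycle[9] = 63

step 0: L[0]=4 → dur=4, Σ=4 | A=load:t0 B=idle [load-only]
step 1: L[1]=2 C[0]=8 → dur=8, Σ=12 | A=compute:t0 B=load:t1 [compute-bound]
step 2: L[2]=4 C[1]=6 → dur=6, Σ=18 | A=load:t2 B=compute:t1 [compute-bound]
step 3: L[3]=6 C[2]=7 → dur=7, Σ=25 | A=compute:t2 B=load:t3 [compute-bound]
step 4: L[4]=7 C[3]=2 → dur=7, Σ=32 | A=load:t4 B=compute:t3 [load-bound]
step 5: L[5]=4 C[4]=6 → dur=6, Σ=38 | A=compute:t4 B=load:t5 [compute-bound]
step 6: L[6]=5 C[5]=2 → dur=5, Σ=43 | A=load:t6 B=compute:t5 [load-bound]
step 7: L[7]=5 C[6]=6 → dur=6, Σ=49 | A=compute:t6 B=load:t7 [compute-bound]
step 8: L[8]=2 C[7]=9 → dur=9, Σ=58 | A=load:t8 B=compute:t7 [compute-bound]
step 9: C[8]=5 → dur=5, Σ=63 | A=compute:t8 B=idle [compute-only]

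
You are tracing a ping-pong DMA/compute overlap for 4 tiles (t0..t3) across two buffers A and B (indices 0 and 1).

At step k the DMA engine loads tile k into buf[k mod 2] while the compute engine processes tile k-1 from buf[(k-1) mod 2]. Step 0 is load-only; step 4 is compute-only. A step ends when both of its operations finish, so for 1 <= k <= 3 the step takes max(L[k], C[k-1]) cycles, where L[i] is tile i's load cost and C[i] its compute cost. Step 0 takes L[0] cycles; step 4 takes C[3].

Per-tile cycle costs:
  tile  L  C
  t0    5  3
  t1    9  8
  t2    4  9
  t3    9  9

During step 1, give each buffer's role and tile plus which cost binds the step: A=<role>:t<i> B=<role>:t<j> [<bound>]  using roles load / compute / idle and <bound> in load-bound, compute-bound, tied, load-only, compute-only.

step 1: A=compute:t0 B=load:t1 [load-bound]

k=0 load=t0/5c comp=- wait=5 total=5
k=1 load=t1/9c comp=t0/3c wait=9 total=14
k=2 load=t2/4c comp=t1/8c wait=8 total=22
k=3 load=t3/9c comp=t2/9c wait=9 total=31
k=4 load=- comp=t3/9c wait=9 total=40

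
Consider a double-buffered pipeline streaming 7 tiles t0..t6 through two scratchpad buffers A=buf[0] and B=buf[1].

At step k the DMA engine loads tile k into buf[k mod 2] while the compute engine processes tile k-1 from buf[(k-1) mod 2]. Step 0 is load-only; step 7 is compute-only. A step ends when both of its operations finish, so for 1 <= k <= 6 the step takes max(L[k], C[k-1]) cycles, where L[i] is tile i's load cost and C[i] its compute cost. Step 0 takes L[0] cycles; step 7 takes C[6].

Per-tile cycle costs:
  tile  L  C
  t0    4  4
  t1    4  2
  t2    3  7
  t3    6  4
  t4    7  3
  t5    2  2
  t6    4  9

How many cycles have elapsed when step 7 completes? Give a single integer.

end_cycle[7] = 41

[0] DMA t0→A (4c) ∥ CU idle ⇒ 4c, clock 4
[1] DMA t1→B (4c) ∥ CU A:t0 (4c) ⇒ 4c, clock 8
[2] DMA t2→A (3c) ∥ CU B:t1 (2c) ⇒ 3c, clock 11
[3] DMA t3→B (6c) ∥ CU A:t2 (7c) ⇒ 7c, clock 18
[4] DMA t4→A (7c) ∥ CU B:t3 (4c) ⇒ 7c, clock 25
[5] DMA t5→B (2c) ∥ CU A:t4 (3c) ⇒ 3c, clock 28
[6] DMA t6→A (4c) ∥ CU B:t5 (2c) ⇒ 4c, clock 32
[7] DMA idle ∥ CU A:t6 (9c) ⇒ 9c, clock 41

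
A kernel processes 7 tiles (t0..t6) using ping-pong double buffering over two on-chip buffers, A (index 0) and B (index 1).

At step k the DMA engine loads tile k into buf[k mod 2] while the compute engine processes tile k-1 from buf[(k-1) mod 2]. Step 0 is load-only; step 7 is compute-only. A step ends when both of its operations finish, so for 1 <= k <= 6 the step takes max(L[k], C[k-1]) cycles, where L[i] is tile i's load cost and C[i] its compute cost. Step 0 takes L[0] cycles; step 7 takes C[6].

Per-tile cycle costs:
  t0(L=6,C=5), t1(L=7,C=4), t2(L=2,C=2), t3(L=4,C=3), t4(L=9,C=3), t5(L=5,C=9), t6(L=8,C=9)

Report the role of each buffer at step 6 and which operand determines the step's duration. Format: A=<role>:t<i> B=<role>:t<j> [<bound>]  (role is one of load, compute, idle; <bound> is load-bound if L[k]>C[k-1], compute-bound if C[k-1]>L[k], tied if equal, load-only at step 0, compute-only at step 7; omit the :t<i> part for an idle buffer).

k=0 load=t0/6c comp=- wait=6 total=6
k=1 load=t1/7c comp=t0/5c wait=7 total=13
k=2 load=t2/2c comp=t1/4c wait=4 total=17
k=3 load=t3/4c comp=t2/2c wait=4 total=21
k=4 load=t4/9c comp=t3/3c wait=9 total=30
k=5 load=t5/5c comp=t4/3c wait=5 total=35
k=6 load=t6/8c comp=t5/9c wait=9 total=44
k=7 load=- comp=t6/9c wait=9 total=53

step 6: A=load:t6 B=compute:t5 [compute-bound]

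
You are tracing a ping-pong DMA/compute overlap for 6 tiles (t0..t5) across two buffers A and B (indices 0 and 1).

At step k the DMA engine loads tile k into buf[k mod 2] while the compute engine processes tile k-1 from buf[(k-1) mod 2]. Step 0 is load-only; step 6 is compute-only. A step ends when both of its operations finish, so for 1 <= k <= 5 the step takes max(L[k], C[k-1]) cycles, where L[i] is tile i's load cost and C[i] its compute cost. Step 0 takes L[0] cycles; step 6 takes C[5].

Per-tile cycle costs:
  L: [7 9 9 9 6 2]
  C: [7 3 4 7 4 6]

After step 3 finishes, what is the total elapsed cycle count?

end_cycle[3] = 34

k=0 load=t0/7c comp=- wait=7 total=7
k=1 load=t1/9c comp=t0/7c wait=9 total=16
k=2 load=t2/9c comp=t1/3c wait=9 total=25
k=3 load=t3/9c comp=t2/4c wait=9 total=34
k=4 load=t4/6c comp=t3/7c wait=7 total=41
k=5 load=t5/2c comp=t4/4c wait=4 total=45
k=6 load=- comp=t5/6c wait=6 total=51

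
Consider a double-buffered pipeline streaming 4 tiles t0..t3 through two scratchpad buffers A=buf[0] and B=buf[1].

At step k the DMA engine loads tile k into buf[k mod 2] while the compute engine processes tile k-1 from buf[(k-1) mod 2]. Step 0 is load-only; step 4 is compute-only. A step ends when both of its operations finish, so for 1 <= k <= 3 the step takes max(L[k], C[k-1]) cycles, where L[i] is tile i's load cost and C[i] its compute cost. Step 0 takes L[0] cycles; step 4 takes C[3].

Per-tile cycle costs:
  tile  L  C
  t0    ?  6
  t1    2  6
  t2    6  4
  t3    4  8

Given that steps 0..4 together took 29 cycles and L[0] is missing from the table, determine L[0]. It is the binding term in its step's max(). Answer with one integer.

step 0 | dur = L[0]=? = L[0]  (unknown; binding)
step 1 | dur = max(L[1]=2, C[0]=6) = 6
step 2 | dur = max(L[2]=6, C[1]=6) = 6
step 3 | dur = max(L[3]=4, C[2]=4) = 4
step 4 | dur = C[3]=8 = 8
sum of known step durations = 24
dur[0] = total - known = 29 - 24 = 5
L[0] is the binding max in step 0, so L[0] = dur[0] = 5

L[0] = 5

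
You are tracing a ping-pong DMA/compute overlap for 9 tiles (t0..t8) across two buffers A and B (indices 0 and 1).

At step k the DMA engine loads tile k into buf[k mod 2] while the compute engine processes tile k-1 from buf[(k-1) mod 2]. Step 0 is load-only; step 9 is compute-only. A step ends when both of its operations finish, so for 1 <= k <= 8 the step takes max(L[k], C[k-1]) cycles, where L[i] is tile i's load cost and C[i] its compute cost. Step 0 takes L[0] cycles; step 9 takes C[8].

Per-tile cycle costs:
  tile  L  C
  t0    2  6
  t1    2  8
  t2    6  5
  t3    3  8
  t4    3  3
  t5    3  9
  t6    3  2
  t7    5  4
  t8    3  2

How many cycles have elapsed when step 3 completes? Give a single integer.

step 0: L[0]=2 → dur=2, Σ=2 | A=load:t0 B=idle [load-only]
step 1: L[1]=2 C[0]=6 → dur=6, Σ=8 | A=compute:t0 B=load:t1 [compute-bound]
step 2: L[2]=6 C[1]=8 → dur=8, Σ=16 | A=load:t2 B=compute:t1 [compute-bound]
step 3: L[3]=3 C[2]=5 → dur=5, Σ=21 | A=compute:t2 B=load:t3 [compute-bound]
step 4: L[4]=3 C[3]=8 → dur=8, Σ=29 | A=load:t4 B=compute:t3 [compute-bound]
step 5: L[5]=3 C[4]=3 → dur=3, Σ=32 | A=compute:t4 B=load:t5 [tied]
step 6: L[6]=3 C[5]=9 → dur=9, Σ=41 | A=load:t6 B=compute:t5 [compute-bound]
step 7: L[7]=5 C[6]=2 → dur=5, Σ=46 | A=compute:t6 B=load:t7 [load-bound]
step 8: L[8]=3 C[7]=4 → dur=4, Σ=50 | A=load:t8 B=compute:t7 [compute-bound]
step 9: C[8]=2 → dur=2, Σ=52 | A=compute:t8 B=idle [compute-only]

end_cycle[3] = 21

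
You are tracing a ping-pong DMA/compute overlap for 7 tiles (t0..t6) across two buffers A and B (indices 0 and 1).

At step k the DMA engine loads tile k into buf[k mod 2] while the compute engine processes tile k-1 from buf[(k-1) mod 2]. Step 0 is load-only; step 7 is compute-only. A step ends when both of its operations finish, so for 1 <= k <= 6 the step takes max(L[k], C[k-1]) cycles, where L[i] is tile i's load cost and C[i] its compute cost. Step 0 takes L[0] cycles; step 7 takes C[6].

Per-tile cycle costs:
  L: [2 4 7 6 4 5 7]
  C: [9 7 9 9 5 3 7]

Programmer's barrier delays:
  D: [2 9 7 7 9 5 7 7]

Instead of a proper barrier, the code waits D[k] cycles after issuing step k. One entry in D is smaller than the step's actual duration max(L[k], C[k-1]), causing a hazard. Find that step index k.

hazard at step 3

k=0 barrier L[0]=2→2c, D[0]=2 ok
k=1 barrier max(L[1]=4,C[0]=9)→9c, D[1]=9 ok
k=2 barrier max(L[2]=7,C[1]=7)→7c, D[2]=7 ok
k=3 barrier max(L[3]=6,C[2]=9)→9c, D[3]=7 SHORT
k=4 barrier max(L[4]=4,C[3]=9)→9c, D[4]=9 ok
k=5 barrier max(L[5]=5,C[4]=5)→5c, D[5]=5 ok
k=6 barrier max(L[6]=7,C[5]=3)→7c, D[6]=7 ok
k=7 barrier C[6]=7→7c, D[7]=7 ok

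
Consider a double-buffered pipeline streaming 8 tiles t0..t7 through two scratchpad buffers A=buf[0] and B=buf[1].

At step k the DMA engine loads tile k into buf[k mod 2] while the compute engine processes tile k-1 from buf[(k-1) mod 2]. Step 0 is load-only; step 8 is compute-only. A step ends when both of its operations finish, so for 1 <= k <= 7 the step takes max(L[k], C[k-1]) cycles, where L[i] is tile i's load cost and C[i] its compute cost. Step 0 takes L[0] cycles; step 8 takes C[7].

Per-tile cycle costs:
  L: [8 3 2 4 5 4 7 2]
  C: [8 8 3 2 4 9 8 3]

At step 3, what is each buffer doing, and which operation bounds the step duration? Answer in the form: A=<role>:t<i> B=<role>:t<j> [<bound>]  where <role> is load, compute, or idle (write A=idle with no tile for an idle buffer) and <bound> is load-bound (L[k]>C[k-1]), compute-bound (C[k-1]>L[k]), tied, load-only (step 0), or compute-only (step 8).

step 3: A=compute:t2 B=load:t3 [load-bound]

k=0 load=t0/8c comp=- wait=8 total=8
k=1 load=t1/3c comp=t0/8c wait=8 total=16
k=2 load=t2/2c comp=t1/8c wait=8 total=24
k=3 load=t3/4c comp=t2/3c wait=4 total=28
k=4 load=t4/5c comp=t3/2c wait=5 total=33
k=5 load=t5/4c comp=t4/4c wait=4 total=37
k=6 load=t6/7c comp=t5/9c wait=9 total=46
k=7 load=t7/2c comp=t6/8c wait=8 total=54
k=8 load=- comp=t7/3c wait=3 total=57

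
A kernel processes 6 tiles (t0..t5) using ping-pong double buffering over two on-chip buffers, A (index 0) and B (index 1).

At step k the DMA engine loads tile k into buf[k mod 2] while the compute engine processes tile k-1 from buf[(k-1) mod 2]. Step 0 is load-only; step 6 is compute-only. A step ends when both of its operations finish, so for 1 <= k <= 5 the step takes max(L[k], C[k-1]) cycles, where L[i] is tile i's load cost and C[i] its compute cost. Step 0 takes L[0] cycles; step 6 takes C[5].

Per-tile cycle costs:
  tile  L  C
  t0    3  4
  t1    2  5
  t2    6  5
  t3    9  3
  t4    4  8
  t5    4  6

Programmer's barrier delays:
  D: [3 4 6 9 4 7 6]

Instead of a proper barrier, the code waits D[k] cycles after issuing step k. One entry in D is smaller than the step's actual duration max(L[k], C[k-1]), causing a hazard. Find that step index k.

hazard at step 5

k=0 barrier L[0]=3→3c, D[0]=3 ok
k=1 barrier max(L[1]=2,C[0]=4)→4c, D[1]=4 ok
k=2 barrier max(L[2]=6,C[1]=5)→6c, D[2]=6 ok
k=3 barrier max(L[3]=9,C[2]=5)→9c, D[3]=9 ok
k=4 barrier max(L[4]=4,C[3]=3)→4c, D[4]=4 ok
k=5 barrier max(L[5]=4,C[4]=8)→8c, D[5]=7 SHORT
k=6 barrier C[5]=6→6c, D[6]=6 ok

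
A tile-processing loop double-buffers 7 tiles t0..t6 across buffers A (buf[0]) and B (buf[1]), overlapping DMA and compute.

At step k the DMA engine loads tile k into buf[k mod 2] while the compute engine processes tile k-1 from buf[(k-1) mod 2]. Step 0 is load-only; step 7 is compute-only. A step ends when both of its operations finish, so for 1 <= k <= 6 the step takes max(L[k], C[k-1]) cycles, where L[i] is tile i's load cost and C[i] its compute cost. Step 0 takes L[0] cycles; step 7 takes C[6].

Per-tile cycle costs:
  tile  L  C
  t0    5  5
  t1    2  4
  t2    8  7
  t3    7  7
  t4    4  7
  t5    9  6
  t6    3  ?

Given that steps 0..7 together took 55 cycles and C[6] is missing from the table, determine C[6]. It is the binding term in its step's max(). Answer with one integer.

step 0 | dur = L[0]=5 = 5
step 1 | dur = max(L[1]=2, C[0]=5) = 5
step 2 | dur = max(L[2]=8, C[1]=4) = 8
step 3 | dur = max(L[3]=7, C[2]=7) = 7
step 4 | dur = max(L[4]=4, C[3]=7) = 7
step 5 | dur = max(L[5]=9, C[4]=7) = 9
step 6 | dur = max(L[6]=3, C[5]=6) = 6
step 7 | dur = C[6]=? = C[6]  (unknown; binding)
sum of known step durations = 47
dur[7] = total - known = 55 - 47 = 8
C[6] is the binding max in step 7, so C[6] = dur[7] = 8

C[6] = 8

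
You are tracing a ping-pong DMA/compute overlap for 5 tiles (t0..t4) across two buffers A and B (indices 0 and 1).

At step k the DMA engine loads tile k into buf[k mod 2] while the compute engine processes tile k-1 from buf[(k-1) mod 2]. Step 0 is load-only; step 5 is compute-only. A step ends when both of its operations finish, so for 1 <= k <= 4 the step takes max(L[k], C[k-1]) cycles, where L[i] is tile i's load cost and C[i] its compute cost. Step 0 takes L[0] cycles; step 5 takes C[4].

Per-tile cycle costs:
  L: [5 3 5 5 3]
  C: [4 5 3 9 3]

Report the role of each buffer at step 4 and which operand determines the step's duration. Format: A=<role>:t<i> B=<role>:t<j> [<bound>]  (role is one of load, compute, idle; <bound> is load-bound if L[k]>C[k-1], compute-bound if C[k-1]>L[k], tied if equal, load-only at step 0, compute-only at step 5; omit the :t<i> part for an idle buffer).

k=0 load=t0/5c comp=- wait=5 total=5
k=1 load=t1/3c comp=t0/4c wait=4 total=9
k=2 load=t2/5c comp=t1/5c wait=5 total=14
k=3 load=t3/5c comp=t2/3c wait=5 total=19
k=4 load=t4/3c comp=t3/9c wait=9 total=28
k=5 load=- comp=t4/3c wait=3 total=31

step 4: A=load:t4 B=compute:t3 [compute-bound]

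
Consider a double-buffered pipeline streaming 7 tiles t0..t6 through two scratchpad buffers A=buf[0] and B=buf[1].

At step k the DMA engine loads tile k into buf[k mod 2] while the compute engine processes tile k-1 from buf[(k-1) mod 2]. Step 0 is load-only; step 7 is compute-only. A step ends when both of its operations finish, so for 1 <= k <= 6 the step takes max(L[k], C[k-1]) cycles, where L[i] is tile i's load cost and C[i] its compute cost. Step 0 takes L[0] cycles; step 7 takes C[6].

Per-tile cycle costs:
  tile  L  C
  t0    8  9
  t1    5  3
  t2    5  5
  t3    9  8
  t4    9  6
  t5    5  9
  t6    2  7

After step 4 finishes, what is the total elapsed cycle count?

end_cycle[4] = 40

k=0 load=t0/8c comp=- wait=8 total=8
k=1 load=t1/5c comp=t0/9c wait=9 total=17
k=2 load=t2/5c comp=t1/3c wait=5 total=22
k=3 load=t3/9c comp=t2/5c wait=9 total=31
k=4 load=t4/9c comp=t3/8c wait=9 total=40
k=5 load=t5/5c comp=t4/6c wait=6 total=46
k=6 load=t6/2c comp=t5/9c wait=9 total=55
k=7 load=- comp=t6/7c wait=7 total=62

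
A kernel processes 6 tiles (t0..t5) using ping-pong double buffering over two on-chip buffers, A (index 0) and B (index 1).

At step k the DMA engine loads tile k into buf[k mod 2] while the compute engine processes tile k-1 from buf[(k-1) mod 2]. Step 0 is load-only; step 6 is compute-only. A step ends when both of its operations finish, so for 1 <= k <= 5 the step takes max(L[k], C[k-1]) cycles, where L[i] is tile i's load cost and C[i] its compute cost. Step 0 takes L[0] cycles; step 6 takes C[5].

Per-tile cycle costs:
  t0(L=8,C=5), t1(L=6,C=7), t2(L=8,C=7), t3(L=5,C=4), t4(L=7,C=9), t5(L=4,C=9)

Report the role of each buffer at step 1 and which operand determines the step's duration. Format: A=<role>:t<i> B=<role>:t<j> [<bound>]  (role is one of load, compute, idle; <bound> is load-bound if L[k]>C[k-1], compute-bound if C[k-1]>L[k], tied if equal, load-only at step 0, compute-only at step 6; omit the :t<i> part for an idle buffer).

step 1: A=compute:t0 B=load:t1 [load-bound]

k=0 load=t0/8c comp=- wait=8 total=8
k=1 load=t1/6c comp=t0/5c wait=6 total=14
k=2 load=t2/8c comp=t1/7c wait=8 total=22
k=3 load=t3/5c comp=t2/7c wait=7 total=29
k=4 load=t4/7c comp=t3/4c wait=7 total=36
k=5 load=t5/4c comp=t4/9c wait=9 total=45
k=6 load=- comp=t5/9c wait=9 total=54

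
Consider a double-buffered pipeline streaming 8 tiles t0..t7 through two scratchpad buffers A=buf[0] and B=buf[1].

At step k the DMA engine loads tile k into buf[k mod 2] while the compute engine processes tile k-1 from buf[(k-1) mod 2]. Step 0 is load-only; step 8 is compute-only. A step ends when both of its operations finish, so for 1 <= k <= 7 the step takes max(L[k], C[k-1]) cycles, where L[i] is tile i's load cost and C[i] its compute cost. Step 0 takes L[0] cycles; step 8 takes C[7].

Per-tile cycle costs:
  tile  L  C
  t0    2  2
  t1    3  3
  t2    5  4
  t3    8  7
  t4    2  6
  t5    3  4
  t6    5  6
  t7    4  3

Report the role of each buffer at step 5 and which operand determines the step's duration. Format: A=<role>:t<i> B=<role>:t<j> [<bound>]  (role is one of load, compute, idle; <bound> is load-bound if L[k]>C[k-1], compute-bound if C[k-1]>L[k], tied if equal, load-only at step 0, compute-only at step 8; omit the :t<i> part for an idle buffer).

[0] DMA t0→A (2c) ∥ CU idle ⇒ 2c, clock 2
[1] DMA t1→B (3c) ∥ CU A:t0 (2c) ⇒ 3c, clock 5
[2] DMA t2→A (5c) ∥ CU B:t1 (3c) ⇒ 5c, clock 10
[3] DMA t3→B (8c) ∥ CU A:t2 (4c) ⇒ 8c, clock 18
[4] DMA t4→A (2c) ∥ CU B:t3 (7c) ⇒ 7c, clock 25
[5] DMA t5→B (3c) ∥ CU A:t4 (6c) ⇒ 6c, clock 31
[6] DMA t6→A (5c) ∥ CU B:t5 (4c) ⇒ 5c, clock 36
[7] DMA t7→B (4c) ∥ CU A:t6 (6c) ⇒ 6c, clock 42
[8] DMA idle ∥ CU B:t7 (3c) ⇒ 3c, clock 45

step 5: A=compute:t4 B=load:t5 [compute-bound]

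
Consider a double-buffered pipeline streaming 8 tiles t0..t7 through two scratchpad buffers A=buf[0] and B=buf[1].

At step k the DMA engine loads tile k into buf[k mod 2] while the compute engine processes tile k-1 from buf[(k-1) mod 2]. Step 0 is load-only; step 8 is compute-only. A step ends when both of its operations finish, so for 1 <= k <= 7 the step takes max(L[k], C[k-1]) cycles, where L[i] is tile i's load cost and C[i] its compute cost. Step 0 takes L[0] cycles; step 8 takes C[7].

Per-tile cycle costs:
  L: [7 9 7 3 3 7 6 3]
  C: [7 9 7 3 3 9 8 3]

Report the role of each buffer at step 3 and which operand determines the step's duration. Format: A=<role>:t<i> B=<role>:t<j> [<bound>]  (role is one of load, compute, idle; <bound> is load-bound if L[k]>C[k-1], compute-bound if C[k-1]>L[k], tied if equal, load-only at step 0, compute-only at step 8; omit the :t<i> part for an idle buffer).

step 3: A=compute:t2 B=load:t3 [compute-bound]

step 0: L[0]=7 → dur=7, Σ=7 | A=load:t0 B=idle [load-only]
step 1: L[1]=9 C[0]=7 → dur=9, Σ=16 | A=compute:t0 B=load:t1 [load-bound]
step 2: L[2]=7 C[1]=9 → dur=9, Σ=25 | A=load:t2 B=compute:t1 [compute-bound]
step 3: L[3]=3 C[2]=7 → dur=7, Σ=32 | A=compute:t2 B=load:t3 [compute-bound]
step 4: L[4]=3 C[3]=3 → dur=3, Σ=35 | A=load:t4 B=compute:t3 [tied]
step 5: L[5]=7 C[4]=3 → dur=7, Σ=42 | A=compute:t4 B=load:t5 [load-bound]
step 6: L[6]=6 C[5]=9 → dur=9, Σ=51 | A=load:t6 B=compute:t5 [compute-bound]
step 7: L[7]=3 C[6]=8 → dur=8, Σ=59 | A=compute:t6 B=load:t7 [compute-bound]
step 8: C[7]=3 → dur=3, Σ=62 | A=idle B=compute:t7 [compute-only]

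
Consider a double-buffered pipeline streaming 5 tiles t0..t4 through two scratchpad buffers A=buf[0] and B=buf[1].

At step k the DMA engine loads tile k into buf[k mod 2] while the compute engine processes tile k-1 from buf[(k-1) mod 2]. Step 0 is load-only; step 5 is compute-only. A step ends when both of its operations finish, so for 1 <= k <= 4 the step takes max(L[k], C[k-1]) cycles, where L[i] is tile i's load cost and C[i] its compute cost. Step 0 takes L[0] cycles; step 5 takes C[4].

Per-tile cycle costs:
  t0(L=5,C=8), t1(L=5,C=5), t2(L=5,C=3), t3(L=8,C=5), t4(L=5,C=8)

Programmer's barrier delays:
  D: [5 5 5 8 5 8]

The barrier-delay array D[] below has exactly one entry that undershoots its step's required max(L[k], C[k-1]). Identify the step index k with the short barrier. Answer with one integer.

hazard at step 1

[0] required=L[0]=5=5 vs D=5 ok
[1] required=max(L[1]=5,C[0]=8)=8 vs D=5 SHORT
[2] required=max(L[2]=5,C[1]=5)=5 vs D=5 ok
[3] required=max(L[3]=8,C[2]=3)=8 vs D=8 ok
[4] required=max(L[4]=5,C[3]=5)=5 vs D=5 ok
[5] required=C[4]=8=8 vs D=8 ok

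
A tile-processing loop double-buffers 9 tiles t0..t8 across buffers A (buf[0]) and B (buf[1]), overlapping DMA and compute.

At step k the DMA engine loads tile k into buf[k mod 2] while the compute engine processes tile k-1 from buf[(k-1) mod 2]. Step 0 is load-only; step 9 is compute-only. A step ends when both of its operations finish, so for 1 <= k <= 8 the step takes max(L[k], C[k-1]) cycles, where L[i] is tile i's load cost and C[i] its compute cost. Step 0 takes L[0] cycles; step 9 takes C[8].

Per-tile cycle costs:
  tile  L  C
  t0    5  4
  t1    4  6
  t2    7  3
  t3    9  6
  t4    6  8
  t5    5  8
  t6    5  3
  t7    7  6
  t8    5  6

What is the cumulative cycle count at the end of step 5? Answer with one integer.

end_cycle[5] = 39

step 0: L[0]=5 → dur=5, Σ=5 | A=load:t0 B=idle [load-only]
step 1: L[1]=4 C[0]=4 → dur=4, Σ=9 | A=compute:t0 B=load:t1 [tied]
step 2: L[2]=7 C[1]=6 → dur=7, Σ=16 | A=load:t2 B=compute:t1 [load-bound]
step 3: L[3]=9 C[2]=3 → dur=9, Σ=25 | A=compute:t2 B=load:t3 [load-bound]
step 4: L[4]=6 C[3]=6 → dur=6, Σ=31 | A=load:t4 B=compute:t3 [tied]
step 5: L[5]=5 C[4]=8 → dur=8, Σ=39 | A=compute:t4 B=load:t5 [compute-bound]
step 6: L[6]=5 C[5]=8 → dur=8, Σ=47 | A=load:t6 B=compute:t5 [compute-bound]
step 7: L[7]=7 C[6]=3 → dur=7, Σ=54 | A=compute:t6 B=load:t7 [load-bound]
step 8: L[8]=5 C[7]=6 → dur=6, Σ=60 | A=load:t8 B=compute:t7 [compute-bound]
step 9: C[8]=6 → dur=6, Σ=66 | A=compute:t8 B=idle [compute-only]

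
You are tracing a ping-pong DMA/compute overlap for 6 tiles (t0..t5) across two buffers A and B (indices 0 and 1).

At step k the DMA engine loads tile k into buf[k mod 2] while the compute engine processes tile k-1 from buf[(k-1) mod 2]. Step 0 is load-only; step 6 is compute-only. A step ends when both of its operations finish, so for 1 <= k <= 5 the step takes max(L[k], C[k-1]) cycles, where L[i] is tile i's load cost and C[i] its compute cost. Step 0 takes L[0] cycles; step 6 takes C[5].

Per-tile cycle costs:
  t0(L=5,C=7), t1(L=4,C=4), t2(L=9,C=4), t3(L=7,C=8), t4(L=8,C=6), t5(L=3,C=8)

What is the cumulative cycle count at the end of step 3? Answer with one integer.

[0] DMA t0→A (5c) ∥ CU idle ⇒ 5c, clock 5
[1] DMA t1→B (4c) ∥ CU A:t0 (7c) ⇒ 7c, clock 12
[2] DMA t2→A (9c) ∥ CU B:t1 (4c) ⇒ 9c, clock 21
[3] DMA t3→B (7c) ∥ CU A:t2 (4c) ⇒ 7c, clock 28
[4] DMA t4→A (8c) ∥ CU B:t3 (8c) ⇒ 8c, clock 36
[5] DMA t5→B (3c) ∥ CU A:t4 (6c) ⇒ 6c, clock 42
[6] DMA idle ∥ CU B:t5 (8c) ⇒ 8c, clock 50

end_cycle[3] = 28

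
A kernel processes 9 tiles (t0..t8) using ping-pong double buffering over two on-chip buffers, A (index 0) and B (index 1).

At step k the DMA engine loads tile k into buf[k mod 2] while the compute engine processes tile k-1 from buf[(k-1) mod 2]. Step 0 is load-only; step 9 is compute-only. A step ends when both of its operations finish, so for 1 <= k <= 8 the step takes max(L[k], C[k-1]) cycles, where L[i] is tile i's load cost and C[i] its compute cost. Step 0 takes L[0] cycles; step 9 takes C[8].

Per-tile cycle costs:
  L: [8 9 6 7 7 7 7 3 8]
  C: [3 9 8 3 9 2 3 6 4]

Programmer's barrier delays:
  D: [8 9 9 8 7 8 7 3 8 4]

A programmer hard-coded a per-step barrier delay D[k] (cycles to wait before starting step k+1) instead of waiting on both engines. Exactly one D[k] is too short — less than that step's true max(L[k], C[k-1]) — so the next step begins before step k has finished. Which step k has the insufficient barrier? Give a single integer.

step 0: need L[0]=8 = 8; D[0]=8 ok
step 1: need max(L[1]=9,C[0]=3) = 9; D[1]=9 ok
step 2: need max(L[2]=6,C[1]=9) = 9; D[2]=9 ok
step 3: need max(L[3]=7,C[2]=8) = 8; D[3]=8 ok
step 4: need max(L[4]=7,C[3]=3) = 7; D[4]=7 ok
step 5: need max(L[5]=7,C[4]=9) = 9; D[5]=8 SHORT
step 6: need max(L[6]=7,C[5]=2) = 7; D[6]=7 ok
step 7: need max(L[7]=3,C[6]=3) = 3; D[7]=3 ok
step 8: need max(L[8]=8,C[7]=6) = 8; D[8]=8 ok
step 9: need C[8]=4 = 4; D[9]=4 ok

hazard at step 5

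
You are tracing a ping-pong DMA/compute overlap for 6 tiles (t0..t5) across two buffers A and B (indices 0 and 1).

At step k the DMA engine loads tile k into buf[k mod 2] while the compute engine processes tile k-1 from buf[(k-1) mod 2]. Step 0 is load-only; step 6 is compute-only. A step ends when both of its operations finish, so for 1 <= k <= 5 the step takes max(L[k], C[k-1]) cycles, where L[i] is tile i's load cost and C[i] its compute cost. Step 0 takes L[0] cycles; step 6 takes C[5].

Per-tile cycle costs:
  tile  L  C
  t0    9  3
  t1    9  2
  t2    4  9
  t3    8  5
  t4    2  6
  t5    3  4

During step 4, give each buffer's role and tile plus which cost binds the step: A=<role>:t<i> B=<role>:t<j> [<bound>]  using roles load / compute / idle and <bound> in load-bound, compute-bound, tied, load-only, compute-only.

[0] DMA t0→A (9c) ∥ CU idle ⇒ 9c, clock 9
[1] DMA t1→B (9c) ∥ CU A:t0 (3c) ⇒ 9c, clock 18
[2] DMA t2→A (4c) ∥ CU B:t1 (2c) ⇒ 4c, clock 22
[3] DMA t3→B (8c) ∥ CU A:t2 (9c) ⇒ 9c, clock 31
[4] DMA t4→A (2c) ∥ CU B:t3 (5c) ⇒ 5c, clock 36
[5] DMA t5→B (3c) ∥ CU A:t4 (6c) ⇒ 6c, clock 42
[6] DMA idle ∥ CU B:t5 (4c) ⇒ 4c, clock 46

step 4: A=load:t4 B=compute:t3 [compute-bound]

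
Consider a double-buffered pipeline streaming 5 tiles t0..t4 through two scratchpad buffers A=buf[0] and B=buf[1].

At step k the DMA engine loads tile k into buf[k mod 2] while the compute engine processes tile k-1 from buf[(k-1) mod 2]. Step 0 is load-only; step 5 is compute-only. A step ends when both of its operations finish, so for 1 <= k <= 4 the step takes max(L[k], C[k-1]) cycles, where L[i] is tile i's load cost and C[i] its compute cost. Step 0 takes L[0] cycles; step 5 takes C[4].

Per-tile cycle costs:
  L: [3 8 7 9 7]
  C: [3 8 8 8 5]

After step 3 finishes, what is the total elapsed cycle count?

[0] DMA t0→A (3c) ∥ CU idle ⇒ 3c, clock 3
[1] DMA t1→B (8c) ∥ CU A:t0 (3c) ⇒ 8c, clock 11
[2] DMA t2→A (7c) ∥ CU B:t1 (8c) ⇒ 8c, clock 19
[3] DMA t3→B (9c) ∥ CU A:t2 (8c) ⇒ 9c, clock 28
[4] DMA t4→A (7c) ∥ CU B:t3 (8c) ⇒ 8c, clock 36
[5] DMA idle ∥ CU A:t4 (5c) ⇒ 5c, clock 41

end_cycle[3] = 28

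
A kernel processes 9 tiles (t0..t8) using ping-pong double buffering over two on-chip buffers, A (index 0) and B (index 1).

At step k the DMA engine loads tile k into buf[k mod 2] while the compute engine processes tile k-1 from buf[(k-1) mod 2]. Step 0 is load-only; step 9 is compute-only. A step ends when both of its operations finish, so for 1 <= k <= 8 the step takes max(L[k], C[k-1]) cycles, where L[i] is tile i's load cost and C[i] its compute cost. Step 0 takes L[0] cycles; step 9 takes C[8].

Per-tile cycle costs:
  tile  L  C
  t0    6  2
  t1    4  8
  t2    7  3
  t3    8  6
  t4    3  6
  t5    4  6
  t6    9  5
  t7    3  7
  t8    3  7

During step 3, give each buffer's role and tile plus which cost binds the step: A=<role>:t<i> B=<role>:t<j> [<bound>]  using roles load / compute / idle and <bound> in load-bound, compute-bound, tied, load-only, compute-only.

k=0 load=t0/6c comp=- wait=6 total=6
k=1 load=t1/4c comp=t0/2c wait=4 total=10
k=2 load=t2/7c comp=t1/8c wait=8 total=18
k=3 load=t3/8c comp=t2/3c wait=8 total=26
k=4 load=t4/3c comp=t3/6c wait=6 total=32
k=5 load=t5/4c comp=t4/6c wait=6 total=38
k=6 load=t6/9c comp=t5/6c wait=9 total=47
k=7 load=t7/3c comp=t6/5c wait=5 total=52
k=8 load=t8/3c comp=t7/7c wait=7 total=59
k=9 load=- comp=t8/7c wait=7 total=66

step 3: A=compute:t2 B=load:t3 [load-bound]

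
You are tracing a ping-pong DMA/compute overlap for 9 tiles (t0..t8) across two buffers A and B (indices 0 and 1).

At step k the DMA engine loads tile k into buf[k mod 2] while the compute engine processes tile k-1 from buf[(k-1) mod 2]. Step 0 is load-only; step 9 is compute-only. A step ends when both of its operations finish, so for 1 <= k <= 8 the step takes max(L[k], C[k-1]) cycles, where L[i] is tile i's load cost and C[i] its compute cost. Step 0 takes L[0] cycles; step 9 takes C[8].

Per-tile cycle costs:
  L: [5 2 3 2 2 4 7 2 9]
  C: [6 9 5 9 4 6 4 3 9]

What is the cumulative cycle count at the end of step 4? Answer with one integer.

end_cycle[4] = 34

[0] DMA t0→A (5c) ∥ CU idle ⇒ 5c, clock 5
[1] DMA t1→B (2c) ∥ CU A:t0 (6c) ⇒ 6c, clock 11
[2] DMA t2→A (3c) ∥ CU B:t1 (9c) ⇒ 9c, clock 20
[3] DMA t3→B (2c) ∥ CU A:t2 (5c) ⇒ 5c, clock 25
[4] DMA t4→A (2c) ∥ CU B:t3 (9c) ⇒ 9c, clock 34
[5] DMA t5→B (4c) ∥ CU A:t4 (4c) ⇒ 4c, clock 38
[6] DMA t6→A (7c) ∥ CU B:t5 (6c) ⇒ 7c, clock 45
[7] DMA t7→B (2c) ∥ CU A:t6 (4c) ⇒ 4c, clock 49
[8] DMA t8→A (9c) ∥ CU B:t7 (3c) ⇒ 9c, clock 58
[9] DMA idle ∥ CU A:t8 (9c) ⇒ 9c, clock 67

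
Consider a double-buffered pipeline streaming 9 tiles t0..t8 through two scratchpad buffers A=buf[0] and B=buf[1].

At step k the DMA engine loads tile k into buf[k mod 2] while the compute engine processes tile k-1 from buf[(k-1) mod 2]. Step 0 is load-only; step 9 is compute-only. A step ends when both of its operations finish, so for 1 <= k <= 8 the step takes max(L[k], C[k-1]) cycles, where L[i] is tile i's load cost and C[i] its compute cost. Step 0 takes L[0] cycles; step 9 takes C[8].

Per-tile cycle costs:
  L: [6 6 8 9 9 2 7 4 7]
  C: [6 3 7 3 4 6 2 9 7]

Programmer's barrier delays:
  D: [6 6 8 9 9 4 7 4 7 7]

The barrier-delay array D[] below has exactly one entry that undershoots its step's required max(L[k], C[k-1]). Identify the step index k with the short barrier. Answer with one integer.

hazard at step 8

[0] required=L[0]=6=6 vs D=6 ok
[1] required=max(L[1]=6,C[0]=6)=6 vs D=6 ok
[2] required=max(L[2]=8,C[1]=3)=8 vs D=8 ok
[3] required=max(L[3]=9,C[2]=7)=9 vs D=9 ok
[4] required=max(L[4]=9,C[3]=3)=9 vs D=9 ok
[5] required=max(L[5]=2,C[4]=4)=4 vs D=4 ok
[6] required=max(L[6]=7,C[5]=6)=7 vs D=7 ok
[7] required=max(L[7]=4,C[6]=2)=4 vs D=4 ok
[8] required=max(L[8]=7,C[7]=9)=9 vs D=7 SHORT
[9] required=C[8]=7=7 vs D=7 ok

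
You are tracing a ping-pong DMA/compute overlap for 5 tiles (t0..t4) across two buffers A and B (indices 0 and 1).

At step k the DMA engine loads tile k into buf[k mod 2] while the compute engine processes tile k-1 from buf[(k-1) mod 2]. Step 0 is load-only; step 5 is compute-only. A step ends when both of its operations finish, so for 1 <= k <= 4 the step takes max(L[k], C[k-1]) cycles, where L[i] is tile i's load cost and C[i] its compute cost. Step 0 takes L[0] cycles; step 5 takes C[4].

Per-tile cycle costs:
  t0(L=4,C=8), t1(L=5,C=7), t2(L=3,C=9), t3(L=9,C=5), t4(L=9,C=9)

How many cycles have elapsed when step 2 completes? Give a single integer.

[0] DMA t0→A (4c) ∥ CU idle ⇒ 4c, clock 4
[1] DMA t1→B (5c) ∥ CU A:t0 (8c) ⇒ 8c, clock 12
[2] DMA t2→A (3c) ∥ CU B:t1 (7c) ⇒ 7c, clock 19
[3] DMA t3→B (9c) ∥ CU A:t2 (9c) ⇒ 9c, clock 28
[4] DMA t4→A (9c) ∥ CU B:t3 (5c) ⇒ 9c, clock 37
[5] DMA idle ∥ CU A:t4 (9c) ⇒ 9c, clock 46

end_cycle[2] = 19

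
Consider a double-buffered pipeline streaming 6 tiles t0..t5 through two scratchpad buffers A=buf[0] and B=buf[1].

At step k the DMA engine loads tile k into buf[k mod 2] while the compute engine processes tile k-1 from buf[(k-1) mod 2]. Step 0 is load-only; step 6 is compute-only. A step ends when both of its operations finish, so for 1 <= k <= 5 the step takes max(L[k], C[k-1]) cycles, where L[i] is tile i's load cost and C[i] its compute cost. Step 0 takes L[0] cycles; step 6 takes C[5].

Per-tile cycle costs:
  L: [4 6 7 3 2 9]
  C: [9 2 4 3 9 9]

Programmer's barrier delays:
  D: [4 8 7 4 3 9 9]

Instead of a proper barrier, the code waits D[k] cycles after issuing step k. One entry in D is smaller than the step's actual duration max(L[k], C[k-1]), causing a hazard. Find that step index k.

step 0: need L[0]=4 = 4; D[0]=4 ok
step 1: need max(L[1]=6,C[0]=9) = 9; D[1]=8 SHORT
step 2: need max(L[2]=7,C[1]=2) = 7; D[2]=7 ok
step 3: need max(L[3]=3,C[2]=4) = 4; D[3]=4 ok
step 4: need max(L[4]=2,C[3]=3) = 3; D[4]=3 ok
step 5: need max(L[5]=9,C[4]=9) = 9; D[5]=9 ok
step 6: need C[5]=9 = 9; D[6]=9 ok

hazard at step 1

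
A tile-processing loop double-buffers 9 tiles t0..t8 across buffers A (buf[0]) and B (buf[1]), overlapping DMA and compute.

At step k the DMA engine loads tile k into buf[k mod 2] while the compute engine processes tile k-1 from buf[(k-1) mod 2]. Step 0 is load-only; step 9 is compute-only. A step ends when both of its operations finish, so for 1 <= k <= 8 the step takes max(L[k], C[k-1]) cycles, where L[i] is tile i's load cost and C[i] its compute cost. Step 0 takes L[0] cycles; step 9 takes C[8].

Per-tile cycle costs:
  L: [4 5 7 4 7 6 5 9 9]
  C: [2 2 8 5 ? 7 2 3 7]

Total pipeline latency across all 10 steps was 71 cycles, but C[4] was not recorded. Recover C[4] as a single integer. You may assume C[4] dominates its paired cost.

step 0 → dur = L[0]=4 = 4
step 1 → dur = max(L[1]=5, C[0]=2) = 5
step 2 → dur = max(L[2]=7, C[1]=2) = 7
step 3 → dur = max(L[3]=4, C[2]=8) = 8
step 4 → dur = max(L[4]=7, C[3]=5) = 7
step 5 → dur = max(L[5]=6, C[4]=?) = C[4]  (unknown; binding)
step 6 → dur = max(L[6]=5, C[5]=7) = 7
step 7 → dur = max(L[7]=9, C[6]=2) = 9
step 8 → dur = max(L[8]=9, C[7]=3) = 9
step 9 → dur = C[8]=7 = 7
sum of known step durations = 63
dur[5] = total - known = 71 - 63 = 8
C[4] is the binding max in step 5, so C[4] = dur[5] = 8

C[4] = 8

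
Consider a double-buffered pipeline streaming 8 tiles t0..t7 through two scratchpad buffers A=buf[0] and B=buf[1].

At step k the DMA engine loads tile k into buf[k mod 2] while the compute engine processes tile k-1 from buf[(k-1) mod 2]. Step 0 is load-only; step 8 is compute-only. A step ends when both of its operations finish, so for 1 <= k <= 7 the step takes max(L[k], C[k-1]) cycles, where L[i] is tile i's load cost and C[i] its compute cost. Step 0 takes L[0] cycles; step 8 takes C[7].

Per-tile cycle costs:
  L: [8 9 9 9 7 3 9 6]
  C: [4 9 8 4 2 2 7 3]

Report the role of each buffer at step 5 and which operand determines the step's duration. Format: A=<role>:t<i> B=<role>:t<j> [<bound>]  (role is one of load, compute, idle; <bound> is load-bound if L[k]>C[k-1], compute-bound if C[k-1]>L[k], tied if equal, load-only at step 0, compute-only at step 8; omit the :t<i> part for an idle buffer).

  0. 8=8c; end=8; A:t0 B:-
  1. max(9,4)=9c; end=17; A:t0 B:t1
  2. max(9,9)=9c; end=26; A:t2 B:t1
  3. max(9,8)=9c; end=35; A:t2 B:t3
  4. max(7,4)=7c; end=42; A:t4 B:t3
  5. max(3,2)=3c; end=45; A:t4 B:t5
  6. max(9,2)=9c; end=54; A:t6 B:t5
  7. max(6,7)=7c; end=61; A:t6 B:t7
  8. 3=3c; end=64; A:t6 B:t7

step 5: A=compute:t4 B=load:t5 [load-bound]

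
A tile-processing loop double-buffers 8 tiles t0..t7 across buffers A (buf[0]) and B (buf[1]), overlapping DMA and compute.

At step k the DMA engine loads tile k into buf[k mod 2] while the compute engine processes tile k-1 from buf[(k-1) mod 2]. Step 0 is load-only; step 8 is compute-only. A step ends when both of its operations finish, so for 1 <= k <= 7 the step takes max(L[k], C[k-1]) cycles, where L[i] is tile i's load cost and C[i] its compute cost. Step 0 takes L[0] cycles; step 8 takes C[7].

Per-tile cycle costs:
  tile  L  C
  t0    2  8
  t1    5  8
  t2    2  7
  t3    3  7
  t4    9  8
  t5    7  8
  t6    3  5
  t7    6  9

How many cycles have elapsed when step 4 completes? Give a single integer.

end_cycle[4] = 34

[0] DMA t0→A (2c) ∥ CU idle ⇒ 2c, clock 2
[1] DMA t1→B (5c) ∥ CU A:t0 (8c) ⇒ 8c, clock 10
[2] DMA t2→A (2c) ∥ CU B:t1 (8c) ⇒ 8c, clock 18
[3] DMA t3→B (3c) ∥ CU A:t2 (7c) ⇒ 7c, clock 25
[4] DMA t4→A (9c) ∥ CU B:t3 (7c) ⇒ 9c, clock 34
[5] DMA t5→B (7c) ∥ CU A:t4 (8c) ⇒ 8c, clock 42
[6] DMA t6→A (3c) ∥ CU B:t5 (8c) ⇒ 8c, clock 50
[7] DMA t7→B (6c) ∥ CU A:t6 (5c) ⇒ 6c, clock 56
[8] DMA idle ∥ CU B:t7 (9c) ⇒ 9c, clock 65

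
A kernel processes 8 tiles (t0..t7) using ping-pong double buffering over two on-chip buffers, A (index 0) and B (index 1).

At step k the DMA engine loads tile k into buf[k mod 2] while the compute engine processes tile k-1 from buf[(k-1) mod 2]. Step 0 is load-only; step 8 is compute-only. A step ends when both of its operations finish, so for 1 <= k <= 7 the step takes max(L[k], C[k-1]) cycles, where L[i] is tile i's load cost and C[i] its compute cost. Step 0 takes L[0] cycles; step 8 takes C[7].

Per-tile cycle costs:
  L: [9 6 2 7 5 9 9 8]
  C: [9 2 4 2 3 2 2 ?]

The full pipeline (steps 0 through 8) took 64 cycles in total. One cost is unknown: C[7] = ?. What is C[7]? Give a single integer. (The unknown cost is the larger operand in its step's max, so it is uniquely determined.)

C[7] = 6

step 0: dur = L[0]=9 = 9
step 1: dur = max(L[1]=6, C[0]=9) = 9
step 2: dur = max(L[2]=2, C[1]=2) = 2
step 3: dur = max(L[3]=7, C[2]=4) = 7
step 4: dur = max(L[4]=5, C[3]=2) = 5
step 5: dur = max(L[5]=9, C[4]=3) = 9
step 6: dur = max(L[6]=9, C[5]=2) = 9
step 7: dur = max(L[7]=8, C[6]=2) = 8
step 8: dur = C[7]=? = C[7]  (unknown; binding)
sum of known step durations = 58
dur[8] = total - known = 64 - 58 = 6
C[7] is the binding max in step 8, so C[7] = dur[8] = 6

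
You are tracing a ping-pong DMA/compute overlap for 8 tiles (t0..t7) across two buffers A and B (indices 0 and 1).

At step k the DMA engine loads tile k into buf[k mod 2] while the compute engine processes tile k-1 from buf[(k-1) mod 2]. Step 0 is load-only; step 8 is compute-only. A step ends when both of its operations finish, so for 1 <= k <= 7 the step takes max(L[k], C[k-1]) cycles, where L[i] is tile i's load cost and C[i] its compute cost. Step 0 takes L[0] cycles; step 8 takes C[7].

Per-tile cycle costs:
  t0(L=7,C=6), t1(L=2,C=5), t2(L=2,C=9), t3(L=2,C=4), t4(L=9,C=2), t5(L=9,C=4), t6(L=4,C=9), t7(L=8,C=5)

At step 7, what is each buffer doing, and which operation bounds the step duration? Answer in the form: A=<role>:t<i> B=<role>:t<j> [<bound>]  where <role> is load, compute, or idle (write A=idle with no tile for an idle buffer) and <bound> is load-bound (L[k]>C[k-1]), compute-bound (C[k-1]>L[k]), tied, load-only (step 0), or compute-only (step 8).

step 7: A=compute:t6 B=load:t7 [compute-bound]

[0] DMA t0→A (7c) ∥ CU idle ⇒ 7c, clock 7
[1] DMA t1→B (2c) ∥ CU A:t0 (6c) ⇒ 6c, clock 13
[2] DMA t2→A (2c) ∥ CU B:t1 (5c) ⇒ 5c, clock 18
[3] DMA t3→B (2c) ∥ CU A:t2 (9c) ⇒ 9c, clock 27
[4] DMA t4→A (9c) ∥ CU B:t3 (4c) ⇒ 9c, clock 36
[5] DMA t5→B (9c) ∥ CU A:t4 (2c) ⇒ 9c, clock 45
[6] DMA t6→A (4c) ∥ CU B:t5 (4c) ⇒ 4c, clock 49
[7] DMA t7→B (8c) ∥ CU A:t6 (9c) ⇒ 9c, clock 58
[8] DMA idle ∥ CU B:t7 (5c) ⇒ 5c, clock 63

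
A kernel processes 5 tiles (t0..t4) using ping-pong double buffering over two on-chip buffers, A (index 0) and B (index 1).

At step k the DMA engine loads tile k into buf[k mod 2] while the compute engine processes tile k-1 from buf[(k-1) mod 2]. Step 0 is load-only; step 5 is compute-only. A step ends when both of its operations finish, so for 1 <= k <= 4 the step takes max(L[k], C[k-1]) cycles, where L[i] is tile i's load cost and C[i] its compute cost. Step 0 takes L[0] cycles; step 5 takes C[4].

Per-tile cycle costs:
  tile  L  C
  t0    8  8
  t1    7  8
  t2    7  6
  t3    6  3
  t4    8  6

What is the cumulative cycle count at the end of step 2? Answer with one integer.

end_cycle[2] = 24

step 0: L[0]=8 → dur=8, Σ=8 | A=load:t0 B=idle [load-only]
step 1: L[1]=7 C[0]=8 → dur=8, Σ=16 | A=compute:t0 B=load:t1 [compute-bound]
step 2: L[2]=7 C[1]=8 → dur=8, Σ=24 | A=load:t2 B=compute:t1 [compute-bound]
step 3: L[3]=6 C[2]=6 → dur=6, Σ=30 | A=compute:t2 B=load:t3 [tied]
step 4: L[4]=8 C[3]=3 → dur=8, Σ=38 | A=load:t4 B=compute:t3 [load-bound]
step 5: C[4]=6 → dur=6, Σ=44 | A=compute:t4 B=idle [compute-only]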